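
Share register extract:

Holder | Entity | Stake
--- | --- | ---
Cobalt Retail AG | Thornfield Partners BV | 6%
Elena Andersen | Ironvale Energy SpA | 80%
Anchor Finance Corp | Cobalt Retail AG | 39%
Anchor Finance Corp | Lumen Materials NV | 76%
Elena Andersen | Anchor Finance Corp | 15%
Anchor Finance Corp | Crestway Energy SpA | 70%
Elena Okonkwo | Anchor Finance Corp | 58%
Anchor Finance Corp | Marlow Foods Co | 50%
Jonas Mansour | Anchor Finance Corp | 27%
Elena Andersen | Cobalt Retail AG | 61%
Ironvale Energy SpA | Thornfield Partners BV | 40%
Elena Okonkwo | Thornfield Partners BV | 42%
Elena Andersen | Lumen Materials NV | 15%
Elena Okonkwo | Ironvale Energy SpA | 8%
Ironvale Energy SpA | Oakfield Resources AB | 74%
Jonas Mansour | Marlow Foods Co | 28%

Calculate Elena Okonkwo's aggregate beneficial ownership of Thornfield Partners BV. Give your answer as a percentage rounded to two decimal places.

46.56%

Elena Okonkwo reaches Thornfield along 3 paths.
Via Anchor → Cobalt: 58% × 39% × 6% = 1.3572%.
Via Ironvale: 8% × 40% = 3.2%.
Direct stake: 42% = 42%.
Total: 1.3572% + 3.2% + 42% = 46.5572%.
Rounded: 46.56%.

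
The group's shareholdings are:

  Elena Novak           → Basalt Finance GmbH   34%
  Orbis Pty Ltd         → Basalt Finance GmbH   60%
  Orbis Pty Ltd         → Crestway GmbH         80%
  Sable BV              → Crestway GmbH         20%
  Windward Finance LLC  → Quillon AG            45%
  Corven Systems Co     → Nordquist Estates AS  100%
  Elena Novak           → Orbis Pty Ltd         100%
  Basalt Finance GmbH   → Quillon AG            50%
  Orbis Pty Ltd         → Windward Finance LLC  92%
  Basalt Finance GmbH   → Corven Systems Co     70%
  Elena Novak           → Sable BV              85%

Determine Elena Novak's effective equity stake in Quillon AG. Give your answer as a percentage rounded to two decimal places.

88.40%

Elena reaches Quillon along 3 paths.
Via Basalt: 34% × 50% = 17%.
Via Orbis → Basalt: 100% × 60% × 50% = 30%.
Via Orbis → Windward: 100% × 92% × 45% = 41.4%.
Total: 17% + 30% + 41.4% = 88.4%.
Rounded: 88.40%.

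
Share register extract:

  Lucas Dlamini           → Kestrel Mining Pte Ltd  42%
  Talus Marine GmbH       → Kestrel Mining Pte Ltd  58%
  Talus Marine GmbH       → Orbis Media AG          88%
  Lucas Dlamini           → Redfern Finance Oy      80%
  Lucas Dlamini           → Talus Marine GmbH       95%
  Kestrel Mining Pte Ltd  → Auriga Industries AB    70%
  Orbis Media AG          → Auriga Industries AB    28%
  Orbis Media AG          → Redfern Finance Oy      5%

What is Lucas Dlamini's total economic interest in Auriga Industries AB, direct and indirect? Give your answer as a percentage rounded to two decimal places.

91.38%

Lucas reaches Auriga along 3 paths.
Via Kestrel: 42% × 70% = 29.4%.
Via Talus → Kestrel: 95% × 58% × 70% = 38.57%.
Via Talus → Orbis: 95% × 88% × 28% = 23.408%.
Total: 29.4% + 38.57% + 23.408% = 91.378%.
Rounded: 91.38%.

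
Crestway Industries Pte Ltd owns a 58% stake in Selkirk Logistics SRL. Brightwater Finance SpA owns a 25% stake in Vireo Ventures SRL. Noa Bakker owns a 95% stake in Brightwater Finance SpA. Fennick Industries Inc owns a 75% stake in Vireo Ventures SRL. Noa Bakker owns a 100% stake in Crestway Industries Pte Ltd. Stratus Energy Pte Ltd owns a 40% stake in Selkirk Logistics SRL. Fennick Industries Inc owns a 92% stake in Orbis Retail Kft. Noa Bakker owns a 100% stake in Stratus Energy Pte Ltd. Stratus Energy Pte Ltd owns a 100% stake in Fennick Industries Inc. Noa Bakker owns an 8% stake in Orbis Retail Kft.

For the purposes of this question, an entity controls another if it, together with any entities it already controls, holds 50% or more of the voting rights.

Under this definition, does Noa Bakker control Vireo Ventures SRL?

Noa holds 100% of Stratus, so Noa controls Stratus.
Stratus holds 100% of Fennick, so Noa controls Fennick.
Noa holds 95% of Brightwater, so Noa controls Brightwater.
Fennick and Brightwater together hold 75% + 25% = 100% of Vireo, so Noa controls Vireo.

Yes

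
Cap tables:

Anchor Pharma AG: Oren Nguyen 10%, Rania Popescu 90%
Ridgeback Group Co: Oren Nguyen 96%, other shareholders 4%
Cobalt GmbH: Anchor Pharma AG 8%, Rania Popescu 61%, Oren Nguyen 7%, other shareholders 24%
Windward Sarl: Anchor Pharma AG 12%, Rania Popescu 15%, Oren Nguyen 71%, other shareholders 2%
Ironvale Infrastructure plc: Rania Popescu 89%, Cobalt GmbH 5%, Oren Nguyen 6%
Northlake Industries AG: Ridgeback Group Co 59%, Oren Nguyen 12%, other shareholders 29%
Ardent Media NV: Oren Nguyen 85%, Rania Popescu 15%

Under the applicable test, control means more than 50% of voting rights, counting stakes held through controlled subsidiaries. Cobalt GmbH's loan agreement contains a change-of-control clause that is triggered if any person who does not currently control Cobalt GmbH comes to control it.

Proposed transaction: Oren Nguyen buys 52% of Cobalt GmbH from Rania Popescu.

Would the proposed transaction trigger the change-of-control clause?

Yes

The purchase adds only to Oren's holdings (Rania's stake shrinks), so Oren is the only person who could newly come to control Cobalt.
Oren holds 96% of Ridgeback, so Oren controls Ridgeback.
Oren holds 71% of Windward, so Oren controls Windward.
Ridgeback and Oren together hold 59% + 12% = 71% of Northlake, so Oren controls Northlake.
Oren holds 85% of Ardent, so Oren controls Ardent.
In Cobalt, Oren's side holds only 7%, not > 50%.
So before the transaction, Oren does not control Cobalt.
After the purchase, Oren's direct stake in Cobalt rises to 7% + 52% = 59%, and Rania's stake falls to 9%.
Oren holds 59% of Cobalt, so Oren controls Cobalt.
Oren did not control Cobalt before and does after, so the clause is triggered.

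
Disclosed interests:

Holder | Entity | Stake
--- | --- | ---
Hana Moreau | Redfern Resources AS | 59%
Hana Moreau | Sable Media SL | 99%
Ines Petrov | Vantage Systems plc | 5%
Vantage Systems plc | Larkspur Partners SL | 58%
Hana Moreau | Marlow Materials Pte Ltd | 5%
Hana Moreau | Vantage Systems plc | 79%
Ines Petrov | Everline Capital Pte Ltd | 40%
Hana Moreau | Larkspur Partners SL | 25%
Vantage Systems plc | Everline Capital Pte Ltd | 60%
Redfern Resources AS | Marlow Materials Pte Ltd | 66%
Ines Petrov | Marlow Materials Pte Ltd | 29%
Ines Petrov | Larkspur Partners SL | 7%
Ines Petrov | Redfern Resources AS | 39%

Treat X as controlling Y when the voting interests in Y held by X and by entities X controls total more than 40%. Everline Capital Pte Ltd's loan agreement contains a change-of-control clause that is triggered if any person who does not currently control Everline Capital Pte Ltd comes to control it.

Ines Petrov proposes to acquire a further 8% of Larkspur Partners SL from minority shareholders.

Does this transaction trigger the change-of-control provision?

No

The purchase changes only Ines's holdings, so Ines is the only person who could newly come to control Everline.
Ines's largest direct stake is 40% in Everline, which does not meet the threshold, so Ines controls no company.
In Everline, Ines's side holds only 40%, not > 40%.
So before the transaction, Ines does not control Everline.
After the purchase, Ines's direct stake in Larkspur rises to 7% + 8% = 15%.
Ines's side now holds 15% of Larkspur, not > 40%, so Ines still does not control Larkspur.
After the transaction, Ines's side holds 40% of Everline, not > 40%, so Ines still does not control Everline.
No new person acquires control, so the clause is not triggered.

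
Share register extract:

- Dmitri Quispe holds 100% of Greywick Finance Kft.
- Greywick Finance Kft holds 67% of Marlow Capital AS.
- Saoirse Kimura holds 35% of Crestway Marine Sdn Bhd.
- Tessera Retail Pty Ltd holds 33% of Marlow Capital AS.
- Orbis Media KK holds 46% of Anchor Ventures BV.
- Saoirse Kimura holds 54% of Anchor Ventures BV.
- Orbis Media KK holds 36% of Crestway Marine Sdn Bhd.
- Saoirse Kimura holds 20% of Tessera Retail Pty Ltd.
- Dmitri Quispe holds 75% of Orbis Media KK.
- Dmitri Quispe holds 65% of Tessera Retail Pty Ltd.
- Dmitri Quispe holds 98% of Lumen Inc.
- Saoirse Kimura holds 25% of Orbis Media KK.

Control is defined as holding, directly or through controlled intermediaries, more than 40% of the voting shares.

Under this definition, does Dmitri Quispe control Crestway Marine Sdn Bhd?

Dmitri holds 75% of Orbis, so Dmitri controls Orbis.
Dmitri holds 100% of Greywick, so Dmitri controls Greywick.
Dmitri holds 65% of Tessera, so Dmitri controls Tessera.
Dmitri holds 98% of Lumen, so Dmitri controls Lumen.
Greywick and Tessera together hold 67% + 33% = 100% of Marlow, so Dmitri controls Marlow.
Orbis holds 46% of Anchor, so Dmitri controls Anchor.
In Crestway, Dmitri's side holds only 36%, not > 40%.
So Dmitri does not control Crestway.

No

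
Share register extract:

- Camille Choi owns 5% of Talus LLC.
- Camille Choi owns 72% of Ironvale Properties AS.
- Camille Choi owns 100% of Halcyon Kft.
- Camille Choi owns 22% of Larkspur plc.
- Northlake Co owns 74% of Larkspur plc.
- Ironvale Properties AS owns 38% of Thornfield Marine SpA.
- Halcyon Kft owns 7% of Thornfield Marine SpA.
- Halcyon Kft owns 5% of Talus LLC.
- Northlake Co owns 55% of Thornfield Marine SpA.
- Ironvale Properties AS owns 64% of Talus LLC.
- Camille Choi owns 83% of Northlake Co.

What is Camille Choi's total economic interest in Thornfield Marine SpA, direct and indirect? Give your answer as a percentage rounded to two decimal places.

Camille reaches Thornfield along 3 paths.
Via Northlake: 83% × 55% = 45.65%.
Via Halcyon: 100% × 7% = 7%.
Via Ironvale: 72% × 38% = 27.36%.
Total: 45.65% + 7% + 27.36% = 80.01%.

80.01%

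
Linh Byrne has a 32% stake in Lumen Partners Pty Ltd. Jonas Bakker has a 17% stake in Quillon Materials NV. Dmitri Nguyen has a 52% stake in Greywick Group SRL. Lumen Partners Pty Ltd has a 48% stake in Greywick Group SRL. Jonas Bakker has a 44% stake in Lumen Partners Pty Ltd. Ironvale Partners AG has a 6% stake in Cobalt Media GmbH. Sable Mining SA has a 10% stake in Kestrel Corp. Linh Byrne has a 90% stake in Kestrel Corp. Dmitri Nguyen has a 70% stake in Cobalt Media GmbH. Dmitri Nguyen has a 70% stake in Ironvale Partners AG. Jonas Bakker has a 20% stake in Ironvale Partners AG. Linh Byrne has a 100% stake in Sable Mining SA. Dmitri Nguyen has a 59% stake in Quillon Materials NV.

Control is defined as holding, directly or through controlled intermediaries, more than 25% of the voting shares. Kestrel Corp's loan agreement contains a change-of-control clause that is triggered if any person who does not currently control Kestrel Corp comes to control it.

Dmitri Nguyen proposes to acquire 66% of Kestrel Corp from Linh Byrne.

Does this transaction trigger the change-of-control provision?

Yes

The purchase adds only to Dmitri's holdings (Linh's stake shrinks), so Dmitri is the only person who could newly come to control Kestrel.
Dmitri holds 70% of Ironvale, so Dmitri controls Ironvale.
Ironvale and Dmitri together hold 6% + 70% = 76% of Cobalt, so Dmitri controls Cobalt.
Dmitri holds 59% of Quillon, so Dmitri controls Quillon.
Dmitri holds 52% of Greywick, so Dmitri controls Greywick.
Neither Dmitri nor any entity Dmitri controls holds any voting interest in Kestrel.
So before the transaction, Dmitri does not control Kestrel.
After the purchase, Dmitri holds 66% of Kestrel directly, and Linh's stake falls to 24%.
Dmitri holds 66% of Kestrel, so Dmitri controls Kestrel.
Dmitri did not control Kestrel before and does after, so the clause is triggered.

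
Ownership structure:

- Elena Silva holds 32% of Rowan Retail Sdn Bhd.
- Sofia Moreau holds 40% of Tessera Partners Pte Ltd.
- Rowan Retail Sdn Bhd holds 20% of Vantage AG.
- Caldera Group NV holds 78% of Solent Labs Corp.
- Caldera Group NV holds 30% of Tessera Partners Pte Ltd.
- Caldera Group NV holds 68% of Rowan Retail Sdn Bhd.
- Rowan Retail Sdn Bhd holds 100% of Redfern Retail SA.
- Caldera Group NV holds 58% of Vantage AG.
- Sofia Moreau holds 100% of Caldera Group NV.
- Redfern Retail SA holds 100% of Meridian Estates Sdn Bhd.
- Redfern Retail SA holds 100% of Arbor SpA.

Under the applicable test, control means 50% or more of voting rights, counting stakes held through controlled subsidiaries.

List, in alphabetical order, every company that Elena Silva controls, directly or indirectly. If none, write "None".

Elena's largest direct stake is 32% in Rowan, which does not meet the threshold.

None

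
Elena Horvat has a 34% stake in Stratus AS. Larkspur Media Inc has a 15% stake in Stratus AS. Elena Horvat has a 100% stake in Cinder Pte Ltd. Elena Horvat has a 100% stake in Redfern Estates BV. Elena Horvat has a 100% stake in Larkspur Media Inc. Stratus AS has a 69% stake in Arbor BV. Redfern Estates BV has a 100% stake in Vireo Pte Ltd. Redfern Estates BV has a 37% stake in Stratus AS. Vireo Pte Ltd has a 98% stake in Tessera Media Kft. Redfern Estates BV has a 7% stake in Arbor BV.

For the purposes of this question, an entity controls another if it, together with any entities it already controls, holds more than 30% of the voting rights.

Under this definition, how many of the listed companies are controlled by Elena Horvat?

7

Elena holds 100% of Redfern, so Elena controls Redfern.
Elena holds 100% of Larkspur, so Elena controls Larkspur.
Redfern holds 100% of Vireo, so Elena controls Vireo.
Vireo holds 98% of Tessera, so Elena controls Tessera.
Elena and Larkspur and Redfern together hold 34% + 15% + 37% = 86% of Stratus, so Elena controls Stratus.
Redfern and Stratus together hold 7% + 69% = 76% of Arbor, so Elena controls Arbor.
Elena holds 100% of Cinder, so Elena controls Cinder.
Elena controls 7 companies.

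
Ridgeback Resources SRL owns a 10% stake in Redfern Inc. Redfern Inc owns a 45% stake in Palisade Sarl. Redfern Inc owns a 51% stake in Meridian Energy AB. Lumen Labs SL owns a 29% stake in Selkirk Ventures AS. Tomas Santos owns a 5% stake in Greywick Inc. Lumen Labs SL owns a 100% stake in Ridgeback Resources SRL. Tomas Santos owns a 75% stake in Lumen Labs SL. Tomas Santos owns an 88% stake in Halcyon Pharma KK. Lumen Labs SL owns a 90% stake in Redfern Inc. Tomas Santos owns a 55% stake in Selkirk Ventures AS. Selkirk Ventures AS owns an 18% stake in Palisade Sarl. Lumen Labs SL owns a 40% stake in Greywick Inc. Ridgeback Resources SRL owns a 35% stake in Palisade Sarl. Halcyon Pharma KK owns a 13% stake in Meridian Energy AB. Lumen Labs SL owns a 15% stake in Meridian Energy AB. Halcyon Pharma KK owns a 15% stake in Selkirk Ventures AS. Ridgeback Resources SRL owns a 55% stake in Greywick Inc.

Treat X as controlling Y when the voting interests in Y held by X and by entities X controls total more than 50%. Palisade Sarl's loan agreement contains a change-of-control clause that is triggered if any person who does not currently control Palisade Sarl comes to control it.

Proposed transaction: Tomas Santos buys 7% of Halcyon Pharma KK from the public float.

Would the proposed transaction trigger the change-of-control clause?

No

The purchase changes only Tomas's holdings, so Tomas is the only person who could newly come to control Palisade.
Tomas holds 88% of Halcyon, so Tomas controls Halcyon.
Tomas holds 75% of Lumen, so Tomas controls Lumen.
Halcyon and Tomas and Lumen together hold 15% + 55% + 29% = 99% of Selkirk, so Tomas controls Selkirk.
Lumen holds 100% of Ridgeback, so Tomas controls Ridgeback.
Lumen and Ridgeback together hold 90% + 10% = 100% of Redfern, so Tomas controls Redfern.
Selkirk and Redfern and Ridgeback together hold 18% + 45% + 35% = 98% of Palisade, so Tomas controls Palisade.
So Tomas already controls Palisade before the transaction.
After the purchase, Tomas's direct stake in Halcyon rises to 88% + 7% = 95%.
Tomas controlled Palisade already, so this is not a new person acquiring control; every other person's position is unchanged or reduced.
No new person acquires control, so the clause is not triggered.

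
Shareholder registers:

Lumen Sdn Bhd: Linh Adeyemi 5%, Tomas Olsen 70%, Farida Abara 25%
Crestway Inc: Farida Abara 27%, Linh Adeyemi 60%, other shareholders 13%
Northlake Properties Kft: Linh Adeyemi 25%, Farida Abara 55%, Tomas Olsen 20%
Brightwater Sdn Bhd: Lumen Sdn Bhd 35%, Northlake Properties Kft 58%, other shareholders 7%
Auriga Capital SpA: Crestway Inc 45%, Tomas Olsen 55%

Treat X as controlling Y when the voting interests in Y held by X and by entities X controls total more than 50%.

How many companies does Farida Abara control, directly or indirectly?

2

Farida holds 55% of Northlake, so Farida controls Northlake.
Northlake holds 58% of Brightwater, so Farida controls Brightwater.
No other company's threshold is met.
Farida controls 2 companies.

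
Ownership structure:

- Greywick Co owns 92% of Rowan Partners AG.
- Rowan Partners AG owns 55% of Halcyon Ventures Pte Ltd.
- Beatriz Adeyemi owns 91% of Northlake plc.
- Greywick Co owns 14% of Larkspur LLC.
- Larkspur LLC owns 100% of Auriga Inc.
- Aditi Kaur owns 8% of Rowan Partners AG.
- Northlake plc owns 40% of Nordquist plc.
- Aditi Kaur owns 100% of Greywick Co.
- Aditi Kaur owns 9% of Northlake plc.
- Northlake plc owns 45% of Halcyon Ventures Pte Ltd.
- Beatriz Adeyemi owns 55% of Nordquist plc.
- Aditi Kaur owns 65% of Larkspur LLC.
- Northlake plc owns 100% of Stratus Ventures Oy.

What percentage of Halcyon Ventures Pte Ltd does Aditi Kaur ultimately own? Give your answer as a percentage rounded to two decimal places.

59.05%

Aditi reaches Halcyon along 3 paths.
Via Northlake: 9% × 45% = 4.05%.
Via Greywick → Rowan: 100% × 92% × 55% = 50.6%.
Via Rowan: 8% × 55% = 4.4%.
Total: 4.05% + 50.6% + 4.4% = 59.05%.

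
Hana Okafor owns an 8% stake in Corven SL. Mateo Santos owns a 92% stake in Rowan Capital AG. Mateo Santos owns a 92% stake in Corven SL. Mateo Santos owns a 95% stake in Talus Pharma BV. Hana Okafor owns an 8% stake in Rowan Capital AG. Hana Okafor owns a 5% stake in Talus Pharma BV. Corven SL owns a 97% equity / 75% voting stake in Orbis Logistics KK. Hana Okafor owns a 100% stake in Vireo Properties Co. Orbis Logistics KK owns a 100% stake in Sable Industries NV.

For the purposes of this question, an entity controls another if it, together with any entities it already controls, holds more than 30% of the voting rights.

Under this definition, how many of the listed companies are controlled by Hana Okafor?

1

Hana holds 100% of Vireo, so Hana controls Vireo.
No other company's threshold is met.
Hana controls 1 company.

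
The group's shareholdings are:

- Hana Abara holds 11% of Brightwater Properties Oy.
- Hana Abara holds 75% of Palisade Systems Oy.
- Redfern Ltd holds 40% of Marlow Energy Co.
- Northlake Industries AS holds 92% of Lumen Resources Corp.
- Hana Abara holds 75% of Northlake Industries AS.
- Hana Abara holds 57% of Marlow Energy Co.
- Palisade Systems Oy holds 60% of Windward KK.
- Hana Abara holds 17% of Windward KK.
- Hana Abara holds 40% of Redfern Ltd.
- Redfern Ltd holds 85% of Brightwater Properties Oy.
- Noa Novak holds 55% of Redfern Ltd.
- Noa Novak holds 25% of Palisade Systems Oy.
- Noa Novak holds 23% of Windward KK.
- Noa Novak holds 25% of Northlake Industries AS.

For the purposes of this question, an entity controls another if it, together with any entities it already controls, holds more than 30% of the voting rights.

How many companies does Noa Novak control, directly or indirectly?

Noa holds 55% of Redfern, so Noa controls Redfern.
Redfern holds 85% of Brightwater, so Noa controls Brightwater.
Redfern holds 40% of Marlow, so Noa controls Marlow.
No other company's threshold is met.
Noa controls 3 companies.

3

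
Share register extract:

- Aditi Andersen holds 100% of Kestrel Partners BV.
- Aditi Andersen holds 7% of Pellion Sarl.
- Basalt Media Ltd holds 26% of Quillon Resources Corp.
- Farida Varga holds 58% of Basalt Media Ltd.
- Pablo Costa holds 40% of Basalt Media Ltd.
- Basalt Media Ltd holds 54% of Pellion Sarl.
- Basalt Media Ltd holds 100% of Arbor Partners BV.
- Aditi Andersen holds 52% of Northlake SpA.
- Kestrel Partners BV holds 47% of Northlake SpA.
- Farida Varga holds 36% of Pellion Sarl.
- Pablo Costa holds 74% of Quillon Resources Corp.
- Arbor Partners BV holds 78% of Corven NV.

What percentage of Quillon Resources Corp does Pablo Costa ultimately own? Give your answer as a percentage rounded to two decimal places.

Pablo reaches Quillon along 2 paths.
Direct stake: 74% = 74%.
Via Basalt: 40% × 26% = 10.4%.
Total: 74% + 10.4% = 84.4%.
Rounded: 84.40%.

84.40%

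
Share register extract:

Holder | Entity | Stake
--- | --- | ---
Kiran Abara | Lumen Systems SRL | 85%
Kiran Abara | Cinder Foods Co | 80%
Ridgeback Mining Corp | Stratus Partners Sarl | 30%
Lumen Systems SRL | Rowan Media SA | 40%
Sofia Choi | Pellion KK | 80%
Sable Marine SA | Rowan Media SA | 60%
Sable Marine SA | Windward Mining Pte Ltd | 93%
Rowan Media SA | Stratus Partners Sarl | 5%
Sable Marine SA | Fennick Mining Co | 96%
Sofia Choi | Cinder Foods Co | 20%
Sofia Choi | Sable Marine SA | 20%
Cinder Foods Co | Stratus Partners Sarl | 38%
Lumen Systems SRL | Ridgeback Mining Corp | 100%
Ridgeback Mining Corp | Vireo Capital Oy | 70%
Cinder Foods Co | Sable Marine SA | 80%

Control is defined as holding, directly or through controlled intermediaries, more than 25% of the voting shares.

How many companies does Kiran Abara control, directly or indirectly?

9

Kiran holds 85% of Lumen, so Kiran controls Lumen.
Kiran holds 80% of Cinder, so Kiran controls Cinder.
Cinder holds 80% of Sable, so Kiran controls Sable.
Lumen holds 100% of Ridgeback, so Kiran controls Ridgeback.
Sable and Lumen together hold 60% + 40% = 100% of Rowan, so Kiran controls Rowan.
Ridgeback and Cinder and Rowan together hold 30% + 38% + 5% = 73% of Stratus, so Kiran controls Stratus.
Sable holds 96% of Fennick, so Kiran controls Fennick.
Sable holds 93% of Windward, so Kiran controls Windward.
Ridgeback holds 70% of Vireo, so Kiran controls Vireo.
No other company's threshold is met.
Kiran controls 9 companies.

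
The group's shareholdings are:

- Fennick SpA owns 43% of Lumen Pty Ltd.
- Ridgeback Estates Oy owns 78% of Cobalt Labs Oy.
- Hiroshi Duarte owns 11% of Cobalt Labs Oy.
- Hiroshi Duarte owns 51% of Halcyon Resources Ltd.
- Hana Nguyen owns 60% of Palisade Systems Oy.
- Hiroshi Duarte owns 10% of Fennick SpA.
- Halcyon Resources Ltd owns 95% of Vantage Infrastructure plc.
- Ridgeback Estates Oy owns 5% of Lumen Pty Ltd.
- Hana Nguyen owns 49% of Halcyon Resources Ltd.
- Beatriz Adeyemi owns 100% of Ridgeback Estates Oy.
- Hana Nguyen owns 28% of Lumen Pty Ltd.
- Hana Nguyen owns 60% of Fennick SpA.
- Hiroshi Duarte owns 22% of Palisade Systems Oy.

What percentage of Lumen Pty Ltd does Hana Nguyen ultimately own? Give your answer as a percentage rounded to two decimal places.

Hana reaches Lumen along 2 paths.
Via Fennick: 60% × 43% = 25.8%.
Direct stake: 28% = 28%.
Total: 25.8% + 28% = 53.8%.
Rounded: 53.80%.

53.80%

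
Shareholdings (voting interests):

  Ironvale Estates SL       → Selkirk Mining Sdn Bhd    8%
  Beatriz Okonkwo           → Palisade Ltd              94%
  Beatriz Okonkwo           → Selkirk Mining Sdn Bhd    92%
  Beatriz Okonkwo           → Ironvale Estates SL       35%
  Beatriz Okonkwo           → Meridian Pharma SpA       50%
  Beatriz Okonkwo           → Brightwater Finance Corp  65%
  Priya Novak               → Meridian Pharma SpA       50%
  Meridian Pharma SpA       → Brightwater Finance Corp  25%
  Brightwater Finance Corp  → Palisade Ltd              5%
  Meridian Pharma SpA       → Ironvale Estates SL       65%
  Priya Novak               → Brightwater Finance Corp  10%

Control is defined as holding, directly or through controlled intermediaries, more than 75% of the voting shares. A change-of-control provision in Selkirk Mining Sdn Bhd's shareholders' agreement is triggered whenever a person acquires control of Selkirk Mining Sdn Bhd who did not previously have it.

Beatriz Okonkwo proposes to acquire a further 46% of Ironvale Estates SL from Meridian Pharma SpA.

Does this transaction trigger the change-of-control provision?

No

The purchase adds only to Beatriz's holdings (Meridian's stake shrinks), so Beatriz is the only person who could newly come to control Selkirk.
Beatriz holds 92% of Selkirk, so Beatriz controls Selkirk.
So Beatriz already controls Selkirk before the transaction.
After the purchase, Beatriz's direct stake in Ironvale rises to 35% + 46% = 81%, and Meridian's stake falls to 19%.
Beatriz controlled Selkirk already, so this is not a new person acquiring control; every other person's position is unchanged or reduced.
No new person acquires control, so the clause is not triggered.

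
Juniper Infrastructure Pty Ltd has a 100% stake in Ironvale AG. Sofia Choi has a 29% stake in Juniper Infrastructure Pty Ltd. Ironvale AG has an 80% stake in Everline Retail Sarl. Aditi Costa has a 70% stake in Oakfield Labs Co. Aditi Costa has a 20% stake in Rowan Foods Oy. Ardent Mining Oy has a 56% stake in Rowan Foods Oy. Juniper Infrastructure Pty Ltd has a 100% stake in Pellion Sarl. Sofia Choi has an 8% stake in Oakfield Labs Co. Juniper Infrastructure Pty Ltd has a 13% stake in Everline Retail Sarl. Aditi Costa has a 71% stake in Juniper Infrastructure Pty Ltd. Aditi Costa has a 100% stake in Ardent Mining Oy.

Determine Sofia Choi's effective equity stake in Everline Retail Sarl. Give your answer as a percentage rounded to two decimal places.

26.97%

Sofia reaches Everline along 2 paths.
Via Juniper → Ironvale: 29% × 100% × 80% = 23.2%.
Via Juniper: 29% × 13% = 3.77%.
Total: 23.2% + 3.77% = 26.97%.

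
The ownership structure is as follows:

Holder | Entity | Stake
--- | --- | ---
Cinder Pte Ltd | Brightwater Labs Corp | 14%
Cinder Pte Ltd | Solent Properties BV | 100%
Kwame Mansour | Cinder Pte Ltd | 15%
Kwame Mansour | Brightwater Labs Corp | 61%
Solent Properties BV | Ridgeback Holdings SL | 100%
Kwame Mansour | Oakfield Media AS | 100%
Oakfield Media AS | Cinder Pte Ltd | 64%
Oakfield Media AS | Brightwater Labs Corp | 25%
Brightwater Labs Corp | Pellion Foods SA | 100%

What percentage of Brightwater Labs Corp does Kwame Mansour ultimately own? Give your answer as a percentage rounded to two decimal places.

97.06%

Kwame reaches Brightwater along 4 paths.
Via Oakfield: 100% × 25% = 25%.
Direct stake: 61% = 61%.
Via Cinder: 15% × 14% = 2.1%.
Via Oakfield → Cinder: 100% × 64% × 14% = 8.96%.
Total: 25% + 61% + 2.1% + 8.96% = 97.06%.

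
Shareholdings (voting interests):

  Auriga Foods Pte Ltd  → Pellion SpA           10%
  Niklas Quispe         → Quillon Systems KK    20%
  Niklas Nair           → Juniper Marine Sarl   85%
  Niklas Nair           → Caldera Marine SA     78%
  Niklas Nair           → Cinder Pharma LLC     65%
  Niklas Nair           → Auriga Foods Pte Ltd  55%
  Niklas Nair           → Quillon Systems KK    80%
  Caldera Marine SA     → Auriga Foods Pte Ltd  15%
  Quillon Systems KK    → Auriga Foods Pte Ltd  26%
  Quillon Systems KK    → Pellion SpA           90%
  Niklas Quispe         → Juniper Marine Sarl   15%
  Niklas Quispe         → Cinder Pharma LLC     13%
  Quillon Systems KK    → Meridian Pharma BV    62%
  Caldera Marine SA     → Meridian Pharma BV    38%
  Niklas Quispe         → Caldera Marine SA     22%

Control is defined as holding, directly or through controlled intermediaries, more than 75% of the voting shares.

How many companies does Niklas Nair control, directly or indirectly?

Niklas Nair holds 80% of Quillon, so Niklas Nair controls Quillon.
Niklas Nair holds 78% of Caldera, so Niklas Nair controls Caldera.
Niklas Nair and Quillon and Caldera together hold 55% + 26% + 15% = 96% of Auriga, so Niklas Nair controls Auriga.
Quillon and Caldera together hold 62% + 38% = 100% of Meridian, so Niklas Nair controls Meridian.
Niklas Nair holds 85% of Juniper, so Niklas Nair controls Juniper.
Quillon and Auriga together hold 90% + 10% = 100% of Pellion, so Niklas Nair controls Pellion.
No other company's threshold is met.
Niklas Nair controls 6 companies.

6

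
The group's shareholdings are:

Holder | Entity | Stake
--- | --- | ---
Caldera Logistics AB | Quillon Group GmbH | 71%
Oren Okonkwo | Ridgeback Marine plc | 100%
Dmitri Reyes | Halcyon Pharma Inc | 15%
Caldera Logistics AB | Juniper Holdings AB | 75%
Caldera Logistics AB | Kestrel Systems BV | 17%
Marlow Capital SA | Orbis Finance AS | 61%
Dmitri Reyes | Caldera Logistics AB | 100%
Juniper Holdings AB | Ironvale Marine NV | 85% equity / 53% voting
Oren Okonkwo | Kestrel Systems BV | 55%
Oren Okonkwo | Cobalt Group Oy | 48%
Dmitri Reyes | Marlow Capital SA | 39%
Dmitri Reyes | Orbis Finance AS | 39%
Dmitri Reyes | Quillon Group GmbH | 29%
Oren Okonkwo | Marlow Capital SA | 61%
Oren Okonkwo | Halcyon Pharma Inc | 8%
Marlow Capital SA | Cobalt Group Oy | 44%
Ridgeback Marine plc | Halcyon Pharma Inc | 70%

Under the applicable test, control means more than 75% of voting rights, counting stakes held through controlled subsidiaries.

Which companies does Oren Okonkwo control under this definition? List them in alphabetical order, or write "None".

Oren holds 100% of Ridgeback, so Oren controls Ridgeback.
Ridgeback and Oren together hold 70% + 8% = 78% of Halcyon, so Oren controls Halcyon.
No other company's threshold is met.

Halcyon Pharma Inc, Ridgeback Marine plc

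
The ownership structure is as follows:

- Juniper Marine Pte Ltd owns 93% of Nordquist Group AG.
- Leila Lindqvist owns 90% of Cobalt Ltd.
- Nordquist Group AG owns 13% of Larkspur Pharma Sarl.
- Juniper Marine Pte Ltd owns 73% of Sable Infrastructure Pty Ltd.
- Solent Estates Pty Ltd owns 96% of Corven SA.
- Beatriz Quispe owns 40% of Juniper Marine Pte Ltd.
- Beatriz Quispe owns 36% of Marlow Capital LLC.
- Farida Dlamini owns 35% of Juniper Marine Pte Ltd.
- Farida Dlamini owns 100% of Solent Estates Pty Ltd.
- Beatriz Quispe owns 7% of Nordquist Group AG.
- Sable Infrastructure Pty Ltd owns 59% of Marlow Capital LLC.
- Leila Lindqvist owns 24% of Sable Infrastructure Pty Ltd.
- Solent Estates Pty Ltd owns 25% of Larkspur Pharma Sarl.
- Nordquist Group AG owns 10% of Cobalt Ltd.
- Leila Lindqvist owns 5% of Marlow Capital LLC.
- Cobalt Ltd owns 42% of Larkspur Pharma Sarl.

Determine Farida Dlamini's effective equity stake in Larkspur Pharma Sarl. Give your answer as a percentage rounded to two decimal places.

Farida reaches Larkspur along 3 paths.
Via Solent: 100% × 25% = 25%.
Via Juniper → Nordquist: 35% × 93% × 13% = 4.2315%.
Via Juniper → Nordquist → Cobalt: 35% × 93% × 10% × 42% = 1.3671%.
Total: 25% + 4.2315% + 1.3671% = 30.5986%.
Rounded: 30.60%.

30.60%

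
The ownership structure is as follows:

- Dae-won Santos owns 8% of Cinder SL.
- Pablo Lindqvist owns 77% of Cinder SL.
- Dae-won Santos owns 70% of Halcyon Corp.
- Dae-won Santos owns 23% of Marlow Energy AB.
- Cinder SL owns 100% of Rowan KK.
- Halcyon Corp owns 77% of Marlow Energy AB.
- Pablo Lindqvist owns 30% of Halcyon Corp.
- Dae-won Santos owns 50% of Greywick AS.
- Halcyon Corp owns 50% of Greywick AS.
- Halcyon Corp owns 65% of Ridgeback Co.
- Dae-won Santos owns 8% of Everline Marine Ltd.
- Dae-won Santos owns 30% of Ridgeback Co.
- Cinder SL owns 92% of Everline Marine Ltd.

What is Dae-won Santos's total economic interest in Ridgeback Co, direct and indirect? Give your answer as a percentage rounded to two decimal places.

75.50%

Dae-won reaches Ridgeback along 2 paths.
Direct stake: 30% = 30%.
Via Halcyon: 70% × 65% = 45.5%.
Total: 30% + 45.5% = 75.5%.
Rounded: 75.50%.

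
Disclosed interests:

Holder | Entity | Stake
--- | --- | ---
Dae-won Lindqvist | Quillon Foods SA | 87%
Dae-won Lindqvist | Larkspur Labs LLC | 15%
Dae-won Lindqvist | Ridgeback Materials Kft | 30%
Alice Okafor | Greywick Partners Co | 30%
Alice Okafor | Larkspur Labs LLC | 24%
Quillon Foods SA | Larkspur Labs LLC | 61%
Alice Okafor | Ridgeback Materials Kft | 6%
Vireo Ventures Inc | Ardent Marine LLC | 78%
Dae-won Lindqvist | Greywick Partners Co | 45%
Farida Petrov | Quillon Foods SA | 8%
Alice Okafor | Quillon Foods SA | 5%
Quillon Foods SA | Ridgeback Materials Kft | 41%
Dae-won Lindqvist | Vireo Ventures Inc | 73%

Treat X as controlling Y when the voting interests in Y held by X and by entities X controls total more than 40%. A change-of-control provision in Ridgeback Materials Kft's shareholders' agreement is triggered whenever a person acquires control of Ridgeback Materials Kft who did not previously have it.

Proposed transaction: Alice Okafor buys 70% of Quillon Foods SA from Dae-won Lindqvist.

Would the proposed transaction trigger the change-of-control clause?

Yes

The purchase adds only to Alice's holdings (Dae-won's stake shrinks), so Alice is the only person who could newly come to control Ridgeback.
Alice's largest direct stake is 30% in Greywick, which does not meet the threshold, so Alice controls no company.
In Ridgeback, Alice's side holds only 6%, not > 40%.
So before the transaction, Alice does not control Ridgeback.
After the purchase, Alice's direct stake in Quillon rises to 5% + 70% = 75%, and Dae-won's stake falls to 17%.
Alice holds 75% of Quillon, so Alice controls Quillon.
Alice and Quillon together hold 6% + 41% = 47% of Ridgeback, so Alice controls Ridgeback.
Alice did not control Ridgeback before and does after, so the clause is triggered.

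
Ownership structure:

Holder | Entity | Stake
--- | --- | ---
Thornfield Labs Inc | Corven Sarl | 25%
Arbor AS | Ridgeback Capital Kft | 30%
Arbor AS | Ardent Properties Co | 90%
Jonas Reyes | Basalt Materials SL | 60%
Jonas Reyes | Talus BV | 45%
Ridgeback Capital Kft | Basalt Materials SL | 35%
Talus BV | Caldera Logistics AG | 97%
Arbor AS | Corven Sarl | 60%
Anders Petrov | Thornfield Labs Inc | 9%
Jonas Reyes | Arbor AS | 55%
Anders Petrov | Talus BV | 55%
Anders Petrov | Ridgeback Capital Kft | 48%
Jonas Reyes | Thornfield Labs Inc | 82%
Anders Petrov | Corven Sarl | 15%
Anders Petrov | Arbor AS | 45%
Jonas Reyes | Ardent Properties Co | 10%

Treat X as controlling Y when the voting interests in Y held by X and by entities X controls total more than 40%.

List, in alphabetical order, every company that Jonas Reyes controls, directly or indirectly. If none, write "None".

Jonas holds 55% of Arbor, so Jonas controls Arbor.
Jonas holds 82% of Thornfield, so Jonas controls Thornfield.
Jonas holds 45% of Talus, so Jonas controls Talus.
Arbor and Thornfield together hold 60% + 25% = 85% of Corven, so Jonas controls Corven.
Jonas holds 60% of Basalt, so Jonas controls Basalt.
Talus holds 97% of Caldera, so Jonas controls Caldera.
Jonas and Arbor together hold 10% + 90% = 100% of Ardent, so Jonas controls Ardent.
No other company's threshold is met.

Arbor AS, Ardent Properties Co, Basalt Materials SL, Caldera Logistics AG, Corven Sarl, Talus BV, Thornfield Labs Inc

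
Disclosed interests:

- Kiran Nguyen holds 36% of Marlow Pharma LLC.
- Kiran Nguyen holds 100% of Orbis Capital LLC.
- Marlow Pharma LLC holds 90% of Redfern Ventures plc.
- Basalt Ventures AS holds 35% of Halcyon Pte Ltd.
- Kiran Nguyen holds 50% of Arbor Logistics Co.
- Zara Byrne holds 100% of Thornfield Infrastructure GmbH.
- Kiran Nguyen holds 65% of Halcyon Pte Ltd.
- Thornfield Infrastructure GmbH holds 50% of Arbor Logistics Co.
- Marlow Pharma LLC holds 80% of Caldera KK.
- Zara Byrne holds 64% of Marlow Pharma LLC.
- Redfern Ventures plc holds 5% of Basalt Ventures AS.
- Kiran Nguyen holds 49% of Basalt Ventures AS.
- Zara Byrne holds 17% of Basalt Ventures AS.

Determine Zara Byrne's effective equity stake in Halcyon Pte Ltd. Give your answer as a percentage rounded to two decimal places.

6.96%

Zara reaches Halcyon along 2 paths.
Via Marlow → Redfern → Basalt: 64% × 90% × 5% × 35% = 1.008%.
Via Basalt: 17% × 35% = 5.95%.
Total: 1.008% + 5.95% = 6.958%.
Rounded: 6.96%.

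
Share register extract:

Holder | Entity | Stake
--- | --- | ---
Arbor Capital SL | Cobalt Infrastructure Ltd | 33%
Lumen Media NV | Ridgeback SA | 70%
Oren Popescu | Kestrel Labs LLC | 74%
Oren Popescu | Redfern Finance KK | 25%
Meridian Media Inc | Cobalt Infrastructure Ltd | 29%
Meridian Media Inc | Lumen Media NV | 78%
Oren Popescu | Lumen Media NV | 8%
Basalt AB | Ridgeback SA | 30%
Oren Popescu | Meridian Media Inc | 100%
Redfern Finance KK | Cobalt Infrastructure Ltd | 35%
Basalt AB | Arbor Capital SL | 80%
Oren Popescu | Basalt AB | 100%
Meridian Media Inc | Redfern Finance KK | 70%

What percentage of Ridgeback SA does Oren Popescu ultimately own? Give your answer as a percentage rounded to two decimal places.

Oren reaches Ridgeback along 3 paths.
Via Basalt: 100% × 30% = 30%.
Via Meridian → Lumen: 100% × 78% × 70% = 54.6%.
Via Lumen: 8% × 70% = 5.6%.
Total: 30% + 54.6% + 5.6% = 90.2%.
Rounded: 90.20%.

90.20%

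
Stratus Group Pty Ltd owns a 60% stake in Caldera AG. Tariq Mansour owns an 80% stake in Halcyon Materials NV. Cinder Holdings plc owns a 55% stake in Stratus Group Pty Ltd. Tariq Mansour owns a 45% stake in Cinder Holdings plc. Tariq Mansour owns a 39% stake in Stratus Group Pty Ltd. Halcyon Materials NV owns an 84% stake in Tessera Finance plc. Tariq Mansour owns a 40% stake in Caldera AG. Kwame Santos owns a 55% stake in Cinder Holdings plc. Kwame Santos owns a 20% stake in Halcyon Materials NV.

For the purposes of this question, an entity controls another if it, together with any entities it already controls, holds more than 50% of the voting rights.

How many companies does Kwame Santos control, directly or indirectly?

Kwame holds 55% of Cinder, so Kwame controls Cinder.
Cinder holds 55% of Stratus, so Kwame controls Stratus.
Stratus holds 60% of Caldera, so Kwame controls Caldera.
No other company's threshold is met.
Kwame controls 3 companies.

3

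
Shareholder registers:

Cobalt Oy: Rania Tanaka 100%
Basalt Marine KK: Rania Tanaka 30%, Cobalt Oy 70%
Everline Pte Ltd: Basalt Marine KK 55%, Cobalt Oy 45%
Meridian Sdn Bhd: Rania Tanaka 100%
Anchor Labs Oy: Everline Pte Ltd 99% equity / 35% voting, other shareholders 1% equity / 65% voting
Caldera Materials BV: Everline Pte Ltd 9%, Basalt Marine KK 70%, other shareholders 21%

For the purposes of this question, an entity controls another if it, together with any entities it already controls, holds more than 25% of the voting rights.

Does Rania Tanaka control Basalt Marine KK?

Yes

Rania holds 100% of Cobalt, so Rania controls Cobalt.
Rania and Cobalt together hold 30% + 70% = 100% of Basalt, so Rania controls Basalt.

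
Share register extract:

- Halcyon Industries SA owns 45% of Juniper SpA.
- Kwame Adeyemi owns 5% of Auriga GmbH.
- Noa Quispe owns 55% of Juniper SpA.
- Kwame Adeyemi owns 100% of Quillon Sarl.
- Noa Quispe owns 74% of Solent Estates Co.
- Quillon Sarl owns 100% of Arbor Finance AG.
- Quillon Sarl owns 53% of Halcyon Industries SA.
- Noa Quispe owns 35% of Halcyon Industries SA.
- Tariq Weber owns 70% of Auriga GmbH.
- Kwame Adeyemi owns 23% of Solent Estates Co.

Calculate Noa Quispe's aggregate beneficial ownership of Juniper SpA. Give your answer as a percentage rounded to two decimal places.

Noa reaches Juniper along 2 paths.
Direct stake: 55% = 55%.
Via Halcyon: 35% × 45% = 15.75%.
Total: 55% + 15.75% = 70.75%.

70.75%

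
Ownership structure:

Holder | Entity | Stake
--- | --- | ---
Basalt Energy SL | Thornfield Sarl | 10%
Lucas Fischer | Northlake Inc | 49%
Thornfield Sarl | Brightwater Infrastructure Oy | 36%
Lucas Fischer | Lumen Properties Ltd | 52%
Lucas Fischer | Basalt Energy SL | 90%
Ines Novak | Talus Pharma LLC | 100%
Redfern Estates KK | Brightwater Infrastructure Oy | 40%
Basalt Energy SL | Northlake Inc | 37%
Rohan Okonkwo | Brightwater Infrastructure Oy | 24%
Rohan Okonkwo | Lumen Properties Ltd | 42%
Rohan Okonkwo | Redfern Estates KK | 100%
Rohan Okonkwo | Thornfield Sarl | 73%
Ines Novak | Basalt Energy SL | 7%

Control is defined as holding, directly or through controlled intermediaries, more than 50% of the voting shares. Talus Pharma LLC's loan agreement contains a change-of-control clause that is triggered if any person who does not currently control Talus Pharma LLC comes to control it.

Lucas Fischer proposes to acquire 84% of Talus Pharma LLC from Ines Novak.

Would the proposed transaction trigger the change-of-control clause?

Yes

The purchase adds only to Lucas's holdings (Ines's stake shrinks), so Lucas is the only person who could newly come to control Talus.
Lucas holds 52% of Lumen, so Lucas controls Lumen.
Lucas holds 90% of Basalt, so Lucas controls Basalt.
Lucas and Basalt together hold 49% + 37% = 86% of Northlake, so Lucas controls Northlake.
Neither Lucas nor any entity Lucas controls holds any voting interest in Talus.
So before the transaction, Lucas does not control Talus.
After the purchase, Lucas holds 84% of Talus directly, and Ines's stake falls to 16%.
Lucas holds 84% of Talus, so Lucas controls Talus.
Lucas did not control Talus before and does after, so the clause is triggered.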